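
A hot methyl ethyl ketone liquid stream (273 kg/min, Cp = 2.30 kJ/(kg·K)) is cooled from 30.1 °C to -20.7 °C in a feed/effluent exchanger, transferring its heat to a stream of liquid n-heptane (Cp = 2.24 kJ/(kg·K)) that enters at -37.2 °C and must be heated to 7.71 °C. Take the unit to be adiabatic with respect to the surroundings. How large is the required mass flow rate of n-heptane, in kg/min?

Heat released by hot stream: Q = 273 × 2.30 × (30.1 − -20.7) = 31897 kJ/min
Energy balance on cold side (adiabatic exchanger): Q = ṁ_c·Cp_c·(T_c,out − T_c,in)
ṁ_c = 31897 / [2.24 × (7.71 − -37.2)] = 317.08 kg/min

ṁ_c = 317 kg/min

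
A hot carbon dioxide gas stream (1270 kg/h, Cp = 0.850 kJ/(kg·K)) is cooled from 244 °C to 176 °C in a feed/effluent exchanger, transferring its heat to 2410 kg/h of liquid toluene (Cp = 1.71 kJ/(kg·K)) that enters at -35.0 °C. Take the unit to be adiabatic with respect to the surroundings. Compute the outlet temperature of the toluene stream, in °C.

Heat released by hot stream: Q = 1270 × 0.850 × (244 − 176) = 73406 kJ/h
Energy balance on cold side (adiabatic exchanger): Q = ṁ_c·Cp_c·(T_c,out − T_c,in)
T_c,out = -35.0 + 73406/(2410 × 1.71) = -17.188 °C

T_c,out = -17.2 °C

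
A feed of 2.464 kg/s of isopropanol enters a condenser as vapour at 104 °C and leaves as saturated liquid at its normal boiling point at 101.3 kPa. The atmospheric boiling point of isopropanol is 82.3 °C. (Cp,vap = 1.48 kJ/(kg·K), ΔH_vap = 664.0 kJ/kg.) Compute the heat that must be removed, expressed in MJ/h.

Q_c = 6170 MJ/h

vapour 104→82.3 °C: -32.116 kJ/kg
condensation at 82.3 °C: -664 kJ/kg
Δh = -32.116 + -664 = -696.12 kJ/kg
Q = ṁ·Δh = 2.464 kg/s × -696.12 kJ/kg = -1715.2 kJ/s
|Q| = 1715.2 kW = 6174.8 MJ/h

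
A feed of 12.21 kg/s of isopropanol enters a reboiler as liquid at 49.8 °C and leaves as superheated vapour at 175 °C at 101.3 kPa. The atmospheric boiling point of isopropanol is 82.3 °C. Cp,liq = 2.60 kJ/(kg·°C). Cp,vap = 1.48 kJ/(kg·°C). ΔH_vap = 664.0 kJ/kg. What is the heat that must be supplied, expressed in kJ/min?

liquid 49.8→82.3 °C: 84.5 kJ/kg
vaporisation at 82.3 °C: 664 kJ/kg
vapour 82.3→175 °C: 137.2 kJ/kg
Δh = 84.5 + 664 + 137.2 = 885.7 kJ/kg
Q = ṁ·Δh = 12.21 kg/s × 885.7 kJ/kg = 10814 kJ/s
|Q| = 10814 kW = 648860 kJ/min

Q = 649000 kJ/min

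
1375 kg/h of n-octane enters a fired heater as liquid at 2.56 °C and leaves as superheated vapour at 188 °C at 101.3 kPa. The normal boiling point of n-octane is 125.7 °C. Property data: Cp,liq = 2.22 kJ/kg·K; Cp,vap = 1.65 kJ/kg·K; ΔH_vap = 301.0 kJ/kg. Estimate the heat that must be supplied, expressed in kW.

Q = 259 kW

liquid 2.56→125.7 °C: 273.37 kJ/kg
vaporisation at 125.7 °C: 301 kJ/kg
vapour 125.7→188 °C: 102.79 kJ/kg
Δh = 273.37 + 301 + 102.79 = 677.17 kJ/kg
Q = ṁ·Δh = 1375 kg/h × 677.17 kJ/kg = 931100 kJ/h
|Q| = 258.64 kW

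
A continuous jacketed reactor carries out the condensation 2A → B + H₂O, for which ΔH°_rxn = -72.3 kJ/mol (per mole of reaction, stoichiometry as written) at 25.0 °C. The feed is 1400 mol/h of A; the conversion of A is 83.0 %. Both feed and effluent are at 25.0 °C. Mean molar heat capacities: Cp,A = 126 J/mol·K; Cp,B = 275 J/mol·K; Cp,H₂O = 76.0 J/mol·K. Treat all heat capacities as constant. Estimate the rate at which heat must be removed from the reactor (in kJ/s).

Extent of reaction ξ = 0.830 × 1400 / 2 = 581 mol/h
Reaction term: ξ·ΔH°_rxn = 581 × -72.3 = -42006 kJ/h
Q = ΔH = -42006 kJ/h = -11.668 kW
Heat removed = 11.668 kJ/s

Q_out = 11.7 kJ/s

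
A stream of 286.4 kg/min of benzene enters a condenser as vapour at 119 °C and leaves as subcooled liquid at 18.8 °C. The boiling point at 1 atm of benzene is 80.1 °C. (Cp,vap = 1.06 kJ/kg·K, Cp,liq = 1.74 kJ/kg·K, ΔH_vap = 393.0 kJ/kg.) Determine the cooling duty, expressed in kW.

vapour 119→80.1 °C: -41.234 kJ/kg
condensation at 80.1 °C: -393 kJ/kg
liquid 80.1→18.8 °C: -106.66 kJ/kg
Δh = -41.234 + -393 + -106.66 = -540.9 kJ/kg
Q = ṁ·Δh = 286.4 kg/min × -540.9 kJ/kg = -154910 kJ/min
|Q| = 2581.9 kW

Q_c = 2580 kW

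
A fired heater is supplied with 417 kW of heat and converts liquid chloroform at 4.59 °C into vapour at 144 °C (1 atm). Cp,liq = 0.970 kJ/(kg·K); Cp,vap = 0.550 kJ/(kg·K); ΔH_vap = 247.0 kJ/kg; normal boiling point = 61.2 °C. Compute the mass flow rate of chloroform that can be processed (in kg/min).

ṁ = 72.0 kg/min

Δh = 0.970×(61.2−4.59) + 247.0 + 0.550×(144−61.2) = 347.45 kJ/kg
Q = 417 kW = 417 kJ/s = 25020 kJ/min
ṁ = Q/Δh = 25020 / 347.45 = 72.01 kg/min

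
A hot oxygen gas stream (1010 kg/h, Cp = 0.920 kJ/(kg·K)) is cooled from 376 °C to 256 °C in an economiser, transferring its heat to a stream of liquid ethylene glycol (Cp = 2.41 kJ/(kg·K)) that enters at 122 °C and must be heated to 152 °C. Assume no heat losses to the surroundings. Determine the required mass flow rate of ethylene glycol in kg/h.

Heat released by hot stream: Q = 1010 × 0.920 × (376 − 256) = 111500 kJ/h
Energy balance on cold side (adiabatic exchanger): Q = ṁ_c·Cp_c·(T_c,out − T_c,in)
ṁ_c = 111500 / [2.41 × (152 − 122)] = 1542.2 kg/h

ṁ_c = 1540 kg/h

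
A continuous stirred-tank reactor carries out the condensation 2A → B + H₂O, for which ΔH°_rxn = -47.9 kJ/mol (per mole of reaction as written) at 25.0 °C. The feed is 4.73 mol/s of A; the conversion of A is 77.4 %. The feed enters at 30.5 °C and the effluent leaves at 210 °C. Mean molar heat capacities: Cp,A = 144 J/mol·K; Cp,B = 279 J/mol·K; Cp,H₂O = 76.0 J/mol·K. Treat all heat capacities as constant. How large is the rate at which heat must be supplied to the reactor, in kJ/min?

Q_in = 3440 kJ/min

Extent of reaction ξ = 0.774 × 4.73 / 2 = 1.8305 mol/s
Reaction term: ξ·ΔH°_rxn = 1.8305 × -47.9 = -87.681 kJ/s
Sensible, feed 30.5→25 °C: -3.7462 kJ/s
Outlet flows (mol/s): A 1.069, B 1.8305, H₂O 1.8305
Sensible, products 25→210 °C: 148.7 kJ/s
Q = ΔH = 57.269 kJ/s = 57.269 kW
Heat supplied = 3436.1 kJ/min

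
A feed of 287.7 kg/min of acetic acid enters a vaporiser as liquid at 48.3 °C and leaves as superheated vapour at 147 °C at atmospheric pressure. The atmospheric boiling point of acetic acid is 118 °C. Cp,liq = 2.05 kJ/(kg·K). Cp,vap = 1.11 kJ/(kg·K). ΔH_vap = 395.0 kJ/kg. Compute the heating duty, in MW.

Q = 2.73 MW

liquid 48.3→118 °C: 142.88 kJ/kg
vaporisation at 118 °C: 395 kJ/kg
vapour 118→147 °C: 32.19 kJ/kg
Δh = 142.88 + 395 + 32.19 = 570.08 kJ/kg
Q = ṁ·Δh = 287.7 kg/min × 570.08 kJ/kg = 164010 kJ/min
|Q| = 2733.5 kW = 2.7335 MW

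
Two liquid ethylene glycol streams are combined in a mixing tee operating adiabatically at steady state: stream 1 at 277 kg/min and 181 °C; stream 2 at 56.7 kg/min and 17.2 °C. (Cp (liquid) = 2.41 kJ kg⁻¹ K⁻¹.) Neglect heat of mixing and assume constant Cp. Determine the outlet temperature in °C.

T_out = 153 °C

Adiabatic, steady state ⇒ Σ ṁᵢCp,ᵢ(T_out − Tᵢ) = 0
Σ ṁᵢCp,ᵢTᵢ = 277×2.41×181 + 56.7×2.41×17.2 = 123180
Σ ṁᵢCp,ᵢ = 277×2.41 + 56.7×2.41 = 804.22
T_out = 123180 / 804.22 = 153.17 °C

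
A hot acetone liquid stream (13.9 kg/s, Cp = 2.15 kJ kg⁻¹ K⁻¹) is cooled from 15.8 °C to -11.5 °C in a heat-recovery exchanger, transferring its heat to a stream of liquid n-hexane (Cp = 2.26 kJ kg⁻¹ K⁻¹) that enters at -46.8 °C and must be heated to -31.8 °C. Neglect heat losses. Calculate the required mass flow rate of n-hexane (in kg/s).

Heat released by hot stream: Q = 13.9 × 2.15 × (15.8 − -11.5) = 815.86 kJ/s
Energy balance on cold side (adiabatic exchanger): Q = ṁ_c·Cp_c·(T_c,out − T_c,in)
ṁ_c = 815.86 / [2.26 × (-31.8 − -46.8)] = 24.067 kg/s

ṁ_c = 24.1 kg/s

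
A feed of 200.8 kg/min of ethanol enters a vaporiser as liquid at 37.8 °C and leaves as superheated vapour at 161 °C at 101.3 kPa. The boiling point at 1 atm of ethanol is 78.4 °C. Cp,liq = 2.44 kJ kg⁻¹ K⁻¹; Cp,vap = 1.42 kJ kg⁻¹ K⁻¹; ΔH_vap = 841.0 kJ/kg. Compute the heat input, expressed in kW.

Q = 3540 kW

liquid 37.8→78.4 °C: 99.064 kJ/kg
vaporisation at 78.4 °C: 841 kJ/kg
vapour 78.4→161 °C: 117.29 kJ/kg
Δh = 99.064 + 841 + 117.29 = 1057.4 kJ/kg
Q = ṁ·Δh = 200.8 kg/min × 1057.4 kJ/kg = 212320 kJ/min
|Q| = 3538.6 kW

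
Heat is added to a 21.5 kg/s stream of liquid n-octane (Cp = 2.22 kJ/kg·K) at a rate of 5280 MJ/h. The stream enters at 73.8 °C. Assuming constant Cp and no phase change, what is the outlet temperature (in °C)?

Q = 5280 MJ/h = 1466.7 kJ/s
ΔT = Q/(ṁ·Cp) = 1466.7/(21.5×2.22) = 30.728 K
T_out = 73.8 + 30.728 = 104.53 °C

T_out = 105 °C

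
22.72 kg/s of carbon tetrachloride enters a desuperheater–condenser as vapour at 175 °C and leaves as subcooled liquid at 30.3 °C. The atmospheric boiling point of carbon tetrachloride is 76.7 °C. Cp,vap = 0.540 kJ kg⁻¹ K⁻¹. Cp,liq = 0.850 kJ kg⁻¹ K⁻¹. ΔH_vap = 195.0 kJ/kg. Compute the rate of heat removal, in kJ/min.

vapour 175→76.7 °C: -53.082 kJ/kg
condensation at 76.7 °C: -195 kJ/kg
liquid 76.7→30.3 °C: -39.44 kJ/kg
Δh = -53.082 + -195 + -39.44 = -287.52 kJ/kg
Q = ṁ·Δh = 22.72 kg/s × -287.52 kJ/kg = -6532.5 kJ/s
|Q| = 6532.5 kW = 391950 kJ/min

Q_c = 392000 kJ/min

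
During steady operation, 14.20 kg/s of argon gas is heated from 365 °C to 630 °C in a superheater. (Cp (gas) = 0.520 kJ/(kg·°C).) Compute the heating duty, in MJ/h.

Q = ṁ·Cp·ΔT = 14.20 × 0.520 × (630 − 365) = 1956.8 kJ/s
Heating duty = 7044.3 MJ/h

Q = 7040 MJ/h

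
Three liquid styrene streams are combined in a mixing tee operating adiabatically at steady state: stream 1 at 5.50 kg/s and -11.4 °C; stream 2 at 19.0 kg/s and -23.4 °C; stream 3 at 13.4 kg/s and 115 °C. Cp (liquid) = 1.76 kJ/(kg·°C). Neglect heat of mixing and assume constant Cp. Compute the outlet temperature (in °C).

T_out = 27.3 °C

Adiabatic, steady state ⇒ Σ ṁᵢCp,ᵢ(T_out − Tᵢ) = 0
T_out = Σ ṁᵢCp,ᵢTᵢ / Σ ṁᵢCp,ᵢ
      = 1819.3 / 66.704 = 27.274 °C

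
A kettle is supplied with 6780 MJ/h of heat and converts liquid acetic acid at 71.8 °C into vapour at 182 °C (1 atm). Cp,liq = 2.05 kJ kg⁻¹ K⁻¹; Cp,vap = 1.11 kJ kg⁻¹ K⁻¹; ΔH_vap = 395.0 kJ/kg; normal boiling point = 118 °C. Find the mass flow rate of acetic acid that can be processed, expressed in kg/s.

Δh = 2.05×(118−71.8) + 395.0 + 1.11×(182−118) = 560.75 kJ/kg
Q = 6780 MJ/h = 1883.3 kJ/s = 1883.3 kJ/s
ṁ = Q/Δh = 1883.3 / 560.75 = 3.3586 kg/s

ṁ = 3.36 kg/s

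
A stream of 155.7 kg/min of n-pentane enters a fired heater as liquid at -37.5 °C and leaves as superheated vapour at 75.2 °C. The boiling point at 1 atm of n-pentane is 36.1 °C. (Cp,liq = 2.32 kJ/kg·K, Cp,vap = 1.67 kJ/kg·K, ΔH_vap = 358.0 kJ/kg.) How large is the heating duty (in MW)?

Q = 1.54 MW

liquid -37.5→36.1 °C: 170.75 kJ/kg
vaporisation at 36.1 °C: 358 kJ/kg
vapour 36.1→75.2 °C: 65.297 kJ/kg
Δh = 170.75 + 358 + 65.297 = 594.05 kJ/kg
Q = ṁ·Δh = 155.7 kg/min × 594.05 kJ/kg = 92493 kJ/min
|Q| = 1541.6 kW = 1.5416 MW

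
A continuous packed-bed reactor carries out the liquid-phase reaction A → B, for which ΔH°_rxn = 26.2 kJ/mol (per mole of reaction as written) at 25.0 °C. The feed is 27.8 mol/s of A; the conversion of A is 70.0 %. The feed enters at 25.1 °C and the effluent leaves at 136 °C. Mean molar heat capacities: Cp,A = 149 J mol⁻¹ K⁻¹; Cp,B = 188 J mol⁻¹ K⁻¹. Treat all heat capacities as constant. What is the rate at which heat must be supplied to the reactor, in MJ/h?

Extent of reaction ξ = 0.700 × 27.8 = 19.46 mol/s
Reaction term: ξ·ΔH°_rxn = 19.46 × 26.2 = 509.85 kJ/s
Sensible, feed 25.1→25 °C: -0.41422 kJ/s
Outlet flows (mol/s): A 8.34, B 19.46
Sensible, products 25→136 °C: 544.03 kJ/s
Q = ΔH = 1053.5 kJ/s = 1053.5 kW
Heat supplied = 3792.5 MJ/h

Q_in = 3790 MJ/h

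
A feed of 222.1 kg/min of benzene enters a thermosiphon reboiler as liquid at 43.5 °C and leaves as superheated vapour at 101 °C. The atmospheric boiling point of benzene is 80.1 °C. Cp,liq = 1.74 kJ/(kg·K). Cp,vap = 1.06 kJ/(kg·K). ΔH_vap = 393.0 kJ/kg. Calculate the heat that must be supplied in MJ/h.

liquid 43.5→80.1 °C: 63.684 kJ/kg
vaporisation at 80.1 °C: 393 kJ/kg
vapour 80.1→101 °C: 22.154 kJ/kg
Δh = 63.684 + 393 + 22.154 = 478.84 kJ/kg
Q = ṁ·Δh = 222.1 kg/min × 478.84 kJ/kg = 106350 kJ/min
|Q| = 1772.5 kW = 6381 MJ/h

Q = 6380 MJ/h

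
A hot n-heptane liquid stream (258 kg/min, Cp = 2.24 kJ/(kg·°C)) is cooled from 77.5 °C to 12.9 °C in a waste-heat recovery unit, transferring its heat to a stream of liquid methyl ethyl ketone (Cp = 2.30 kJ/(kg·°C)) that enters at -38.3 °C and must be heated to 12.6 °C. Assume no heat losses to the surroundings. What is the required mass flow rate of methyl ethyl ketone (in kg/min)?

Heat released by hot stream: Q = 258 × 2.24 × (77.5 − 12.9) = 37334 kJ/min
Energy balance on cold side (adiabatic exchanger): Q = ṁ_c·Cp_c·(T_c,out − T_c,in)
ṁ_c = 37334 / [2.30 × (12.6 − -38.3)] = 318.9 kg/min

ṁ_c = 319 kg/min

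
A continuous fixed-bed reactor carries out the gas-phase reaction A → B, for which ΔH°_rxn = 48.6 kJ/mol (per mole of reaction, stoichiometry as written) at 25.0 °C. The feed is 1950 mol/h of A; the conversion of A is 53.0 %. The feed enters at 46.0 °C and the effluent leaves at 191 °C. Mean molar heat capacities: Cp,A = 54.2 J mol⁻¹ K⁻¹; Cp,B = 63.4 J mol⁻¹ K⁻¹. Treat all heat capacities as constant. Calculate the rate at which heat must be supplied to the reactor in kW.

Q_in = 18.6 kW

Extent of reaction ξ = 0.530 × 1950 = 1033.5 mol/h
Reaction term: ξ·ΔH°_rxn = 1033.5 × 48.6 = 50228 kJ/h
Sensible, feed 46.0→25 °C: -2219.5 kJ/h
Outlet flows (mol/h): A 916.5, B 1033.5
Sensible, products 25→191 °C: 19123 kJ/h
Q = ΔH = 67132 kJ/h = 18.648 kW
Heat supplied = 18.648 kW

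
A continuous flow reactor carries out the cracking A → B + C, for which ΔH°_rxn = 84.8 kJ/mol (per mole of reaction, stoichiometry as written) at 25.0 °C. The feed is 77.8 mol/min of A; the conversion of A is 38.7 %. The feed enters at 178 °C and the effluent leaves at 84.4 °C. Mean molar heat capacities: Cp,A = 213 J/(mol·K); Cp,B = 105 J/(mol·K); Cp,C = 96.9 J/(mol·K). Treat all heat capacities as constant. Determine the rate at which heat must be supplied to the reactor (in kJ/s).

Q_in = 16.4 kJ/s

Extent of reaction ξ = 0.387 × 77.8 = 30.109 mol/min
Reaction term: ξ·ΔH°_rxn = 30.109 × 84.8 = 2553.2 kJ/min
Sensible, feed 178→25 °C: -2535.4 kJ/min
Outlet flows (mol/min): A 47.691, B 30.109, C 30.109
Sensible, products 25→84.4 °C: 964.49 kJ/min
Q = ΔH = 982.27 kJ/min = 16.371 kW
Heat supplied = 16.371 kJ/s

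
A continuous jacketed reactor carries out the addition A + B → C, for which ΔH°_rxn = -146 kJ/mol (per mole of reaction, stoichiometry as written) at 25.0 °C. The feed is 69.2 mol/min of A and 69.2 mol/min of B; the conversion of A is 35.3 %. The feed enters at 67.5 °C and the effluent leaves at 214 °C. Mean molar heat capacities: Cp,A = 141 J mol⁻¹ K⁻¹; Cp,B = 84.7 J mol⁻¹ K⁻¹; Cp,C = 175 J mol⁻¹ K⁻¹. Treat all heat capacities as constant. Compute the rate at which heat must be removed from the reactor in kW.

Q_out = 25.2 kW

Extent of reaction ξ = 0.353 × 69.2 = 24.428 mol/min
Reaction term: ξ·ΔH°_rxn = 24.428 × -146 = -3566.4 kJ/min
Sensible, feed 67.5→25 °C: -663.78 kJ/min
Outlet flows (mol/min): A 44.772, B 44.772, C 24.428
Sensible, products 25→214 °C: 2717.8 kJ/min
Q = ΔH = -1512.4 kJ/min = -25.207 kW
Heat removed = 25.207 kW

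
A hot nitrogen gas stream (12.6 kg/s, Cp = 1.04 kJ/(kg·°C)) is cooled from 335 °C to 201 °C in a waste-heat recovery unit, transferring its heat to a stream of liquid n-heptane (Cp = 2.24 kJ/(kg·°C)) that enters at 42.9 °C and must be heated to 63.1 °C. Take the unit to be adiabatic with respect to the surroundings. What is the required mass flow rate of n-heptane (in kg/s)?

Heat released by hot stream: Q = 12.6 × 1.04 × (335 − 201) = 1755.9 kJ/s
Energy balance on cold side (adiabatic exchanger): Q = ṁ_c·Cp_c·(T_c,out − T_c,in)
ṁ_c = 1755.9 / [2.24 × (63.1 − 42.9)] = 38.807 kg/s

ṁ_c = 38.8 kg/s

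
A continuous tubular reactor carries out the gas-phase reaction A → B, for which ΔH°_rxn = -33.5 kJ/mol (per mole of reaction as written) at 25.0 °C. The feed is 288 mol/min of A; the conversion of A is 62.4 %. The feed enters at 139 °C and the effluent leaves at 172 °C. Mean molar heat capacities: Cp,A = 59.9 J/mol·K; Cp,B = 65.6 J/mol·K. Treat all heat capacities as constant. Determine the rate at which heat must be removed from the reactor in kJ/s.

Extent of reaction ξ = 0.624 × 288 = 179.71 mol/min
Reaction term: ξ·ΔH°_rxn = 179.71 × -33.5 = -6020.4 kJ/min
Sensible, feed 139→25 °C: -1966.6 kJ/min
Outlet flows (mol/min): A 108.29, B 179.71
Sensible, products 25→172 °C: 2686.5 kJ/min
Q = ΔH = -5300.5 kJ/min = -88.341 kW
Heat removed = 88.341 kJ/s

Q_out = 88.3 kJ/s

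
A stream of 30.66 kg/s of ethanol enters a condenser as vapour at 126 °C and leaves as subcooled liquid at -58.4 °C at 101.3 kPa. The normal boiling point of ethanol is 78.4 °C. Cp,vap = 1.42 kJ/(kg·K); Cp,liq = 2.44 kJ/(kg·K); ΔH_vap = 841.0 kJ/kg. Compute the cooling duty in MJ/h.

vapour 126→78.4 °C: -67.592 kJ/kg
condensation at 78.4 °C: -841 kJ/kg
liquid 78.4→-58.4 °C: -333.79 kJ/kg
Δh = -67.592 + -841 + -333.79 = -1242.4 kJ/kg
Q = ṁ·Δh = 30.66 kg/s × -1242.4 kJ/kg = -38091 kJ/s
|Q| = 38091 kW = 137130 MJ/h

Q_c = 137000 MJ/h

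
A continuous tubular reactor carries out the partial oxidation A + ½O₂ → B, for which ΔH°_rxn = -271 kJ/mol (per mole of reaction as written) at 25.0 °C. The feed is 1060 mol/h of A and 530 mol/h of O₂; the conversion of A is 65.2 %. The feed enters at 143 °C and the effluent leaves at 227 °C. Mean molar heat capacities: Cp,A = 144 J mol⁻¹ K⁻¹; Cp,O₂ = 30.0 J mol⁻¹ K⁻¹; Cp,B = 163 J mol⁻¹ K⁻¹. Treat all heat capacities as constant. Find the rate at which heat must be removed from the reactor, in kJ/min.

Extent of reaction ξ = 0.652 × 1060 = 691.12 mol/h
Reaction term: ξ·ΔH°_rxn = 691.12 × -271 = -187290 kJ/h
Sensible, feed 143→25 °C: -19888 kJ/h
Outlet flows (mol/h): A 368.88, O₂ 184.44, B 691.12
Sensible, products 25→227 °C: 34604 kJ/h
Q = ΔH = -172580 kJ/h = -47.938 kW
Heat removed = 2876.3 kJ/min

Q_out = 2880 kJ/min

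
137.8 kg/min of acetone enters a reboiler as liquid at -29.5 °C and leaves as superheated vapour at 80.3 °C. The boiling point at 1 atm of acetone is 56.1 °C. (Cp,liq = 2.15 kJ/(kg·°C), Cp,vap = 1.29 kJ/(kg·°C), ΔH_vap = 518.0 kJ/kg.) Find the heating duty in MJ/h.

liquid -29.5→56.1 °C: 184.04 kJ/kg
vaporisation at 56.1 °C: 518 kJ/kg
vapour 56.1→80.3 °C: 31.218 kJ/kg
Δh = 184.04 + 518 + 31.218 = 733.26 kJ/kg
Q = ṁ·Δh = 137.8 kg/min × 733.26 kJ/kg = 101040 kJ/min
|Q| = 1684 kW = 6062.6 MJ/h

Q = 6060 MJ/h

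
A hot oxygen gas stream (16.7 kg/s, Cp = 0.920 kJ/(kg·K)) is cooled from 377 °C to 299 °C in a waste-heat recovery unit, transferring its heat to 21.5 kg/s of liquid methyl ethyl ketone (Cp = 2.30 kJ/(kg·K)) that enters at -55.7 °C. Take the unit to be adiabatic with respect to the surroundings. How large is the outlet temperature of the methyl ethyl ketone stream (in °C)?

T_c,out = -31.5 °C

Heat released by hot stream: Q = 16.7 × 0.920 × (377 − 299) = 1198.4 kJ/s
Energy balance on cold side (adiabatic exchanger): Q = ṁ_c·Cp_c·(T_c,out − T_c,in)
T_c,out = -55.7 + 1198.4/(21.5 × 2.30) = -31.466 °C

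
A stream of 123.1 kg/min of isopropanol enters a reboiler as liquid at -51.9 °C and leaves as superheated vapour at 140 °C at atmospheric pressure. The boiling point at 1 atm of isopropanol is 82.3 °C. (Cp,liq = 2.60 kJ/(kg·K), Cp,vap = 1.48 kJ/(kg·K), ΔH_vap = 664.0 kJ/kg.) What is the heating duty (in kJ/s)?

liquid -51.9→82.3 °C: 348.92 kJ/kg
vaporisation at 82.3 °C: 664 kJ/kg
vapour 82.3→140 °C: 85.396 kJ/kg
Δh = 348.92 + 664 + 85.396 = 1098.3 kJ/kg
Q = ṁ·Δh = 123.1 kg/min × 1098.3 kJ/kg = 135200 kJ/min
|Q| = 2253.4 kW

Q = 2250 kJ/s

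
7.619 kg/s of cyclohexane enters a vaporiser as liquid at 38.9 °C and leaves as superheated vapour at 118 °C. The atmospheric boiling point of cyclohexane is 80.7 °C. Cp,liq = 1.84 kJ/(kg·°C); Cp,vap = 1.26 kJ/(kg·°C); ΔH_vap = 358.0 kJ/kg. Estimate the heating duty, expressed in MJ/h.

Q = 13200 MJ/h

liquid 38.9→80.7 °C: 76.912 kJ/kg
vaporisation at 80.7 °C: 358 kJ/kg
vapour 80.7→118 °C: 46.998 kJ/kg
Δh = 76.912 + 358 + 46.998 = 481.91 kJ/kg
Q = ṁ·Δh = 7.619 kg/s × 481.91 kJ/kg = 3671.7 kJ/s
|Q| = 3671.7 kW = 13218 MJ/h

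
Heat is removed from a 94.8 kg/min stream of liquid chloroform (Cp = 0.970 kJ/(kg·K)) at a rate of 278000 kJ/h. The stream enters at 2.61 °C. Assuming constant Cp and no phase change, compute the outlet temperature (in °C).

Q = 278000 kJ/h = 4633.3 kJ/min
ΔT = Q/(ṁ·Cp) = 4633.3/(94.8×0.970) = 50.386 K
T_out = 2.61 − 50.386 = -47.776 °C

T_out = -47.8 °C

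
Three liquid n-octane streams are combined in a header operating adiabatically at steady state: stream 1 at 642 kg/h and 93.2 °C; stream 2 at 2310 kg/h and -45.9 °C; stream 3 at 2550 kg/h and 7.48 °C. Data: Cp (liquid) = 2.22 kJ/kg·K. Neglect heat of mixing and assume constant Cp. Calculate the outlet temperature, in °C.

Energy balance with Q = 0: Σ ṁᵢCp,ᵢ(T_out − Tᵢ) = 0
Σ ṁᵢCp,ᵢTᵢ = 642×2.22×93.2 + 2310×2.22×-45.9 + 2550×2.22×7.48 = -60208
Σ ṁᵢCp,ᵢ = 642×2.22 + 2310×2.22 + 2550×2.22 = 12214
T_out = -60208 / 12214 = -4.9292 °C

T_out = -4.93 °C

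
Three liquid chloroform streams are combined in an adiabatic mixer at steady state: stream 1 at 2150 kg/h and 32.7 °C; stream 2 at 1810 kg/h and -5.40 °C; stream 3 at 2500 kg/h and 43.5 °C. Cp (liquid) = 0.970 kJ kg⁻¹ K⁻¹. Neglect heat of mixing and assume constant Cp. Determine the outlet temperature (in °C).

T_out = 26.2 °C

Energy balance with Q = 0: Σ ṁᵢCp,ᵢ(T_out − Tᵢ) = 0
Σ ṁᵢCp,ᵢTᵢ = 2150×0.970×32.7 + 1810×0.970×-5.40 + 2500×0.970×43.5 = 164200
Σ ṁᵢCp,ᵢ = 2150×0.970 + 1810×0.970 + 2500×0.970 = 6266.2
T_out = 164200 / 6266.2 = 26.204 °C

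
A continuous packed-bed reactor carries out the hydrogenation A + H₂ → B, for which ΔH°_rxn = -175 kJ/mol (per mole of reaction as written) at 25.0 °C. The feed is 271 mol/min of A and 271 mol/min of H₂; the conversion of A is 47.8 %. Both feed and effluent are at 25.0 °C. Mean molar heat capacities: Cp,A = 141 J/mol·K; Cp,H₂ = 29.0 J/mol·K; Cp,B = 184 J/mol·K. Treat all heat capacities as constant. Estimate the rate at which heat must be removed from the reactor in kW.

Q_out = 378 kW

Extent of reaction ξ = 0.478 × 271 = 129.54 mol/min
Reaction term: ξ·ΔH°_rxn = 129.54 × -175 = -22669 kJ/min
Q = ΔH = -22669 kJ/min = -377.82 kW
Heat removed = 377.82 kW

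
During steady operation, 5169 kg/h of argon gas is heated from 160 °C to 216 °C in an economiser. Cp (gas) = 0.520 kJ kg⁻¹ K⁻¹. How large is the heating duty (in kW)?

Q = ṁ·Cp·ΔT = 5169 × 0.520 × (216 − 160) = 150520 kJ/h
Converting: 150520 / 3600 s = 41.811 kW

Q = 41.8 kW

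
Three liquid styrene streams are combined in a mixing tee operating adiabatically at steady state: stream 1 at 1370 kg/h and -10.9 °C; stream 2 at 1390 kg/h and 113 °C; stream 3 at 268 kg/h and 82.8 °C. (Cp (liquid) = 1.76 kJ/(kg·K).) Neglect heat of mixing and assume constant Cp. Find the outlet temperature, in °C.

Adiabatic, steady state ⇒ Σ ṁᵢCp,ᵢ(T_out − Tᵢ) = 0
Σ ṁᵢCp,ᵢTᵢ = 1370×1.76×-10.9 + 1390×1.76×113 + 268×1.76×82.8 = 289220
Σ ṁᵢCp,ᵢ = 1370×1.76 + 1390×1.76 + 268×1.76 = 5329.3
T_out = 289220 / 5329.3 = 54.269 °C

T_out = 54.3 °C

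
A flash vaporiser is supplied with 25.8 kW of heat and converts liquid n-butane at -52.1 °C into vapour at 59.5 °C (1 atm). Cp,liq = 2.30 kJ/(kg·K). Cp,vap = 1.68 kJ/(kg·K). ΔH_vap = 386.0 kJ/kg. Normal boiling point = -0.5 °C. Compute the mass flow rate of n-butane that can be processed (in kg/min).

Δh = 2.30×(-0.5−-52.1) + 386.0 + 1.68×(59.5−-0.5) = 605.48 kJ/kg
Q = 25.8 kW = 25.8 kJ/s = 1548 kJ/min
ṁ = Q/Δh = 1548 / 605.48 = 2.5566 kg/min

ṁ = 2.56 kg/min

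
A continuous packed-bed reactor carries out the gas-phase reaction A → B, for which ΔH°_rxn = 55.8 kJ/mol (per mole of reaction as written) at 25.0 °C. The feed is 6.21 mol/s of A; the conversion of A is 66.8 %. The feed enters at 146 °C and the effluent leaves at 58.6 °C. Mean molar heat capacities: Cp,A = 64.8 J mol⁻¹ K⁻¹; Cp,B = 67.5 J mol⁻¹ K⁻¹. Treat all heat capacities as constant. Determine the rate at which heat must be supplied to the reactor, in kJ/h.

Extent of reaction ξ = 0.668 × 6.21 = 4.1483 mol/s
Reaction term: ξ·ΔH°_rxn = 4.1483 × 55.8 = 231.47 kJ/s
Sensible, feed 146→25 °C: -48.691 kJ/s
Outlet flows (mol/s): A 2.0617, B 4.1483
Sensible, products 25→58.6 °C: 13.897 kJ/s
Q = ΔH = 196.68 kJ/s = 196.68 kW
Heat supplied = 708050 kJ/h

Q_in = 708000 kJ/h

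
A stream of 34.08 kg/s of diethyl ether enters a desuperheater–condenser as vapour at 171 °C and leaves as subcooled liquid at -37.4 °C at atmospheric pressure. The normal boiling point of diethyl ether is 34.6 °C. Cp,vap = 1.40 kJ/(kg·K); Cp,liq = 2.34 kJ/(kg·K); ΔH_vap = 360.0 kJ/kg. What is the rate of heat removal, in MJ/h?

vapour 171→34.6 °C: -190.96 kJ/kg
condensation at 34.6 °C: -360 kJ/kg
liquid 34.6→-37.4 °C: -168.48 kJ/kg
Δh = -190.96 + -360 + -168.48 = -719.44 kJ/kg
Q = ṁ·Δh = 34.08 kg/s × -719.44 kJ/kg = -24519 kJ/s
|Q| = 24519 kW = 88267 MJ/h

Q_c = 88300 MJ/h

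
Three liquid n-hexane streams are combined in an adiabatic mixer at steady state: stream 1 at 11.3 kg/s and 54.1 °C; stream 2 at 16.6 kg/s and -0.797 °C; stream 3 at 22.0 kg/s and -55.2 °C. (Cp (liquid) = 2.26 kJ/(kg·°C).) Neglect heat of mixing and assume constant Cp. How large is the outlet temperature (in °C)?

T_out = -12.4 °C

Energy balance with Q = 0: Σ ṁᵢCp,ᵢ(T_out − Tᵢ) = 0
T_out = Σ ṁᵢCp,ᵢTᵢ / Σ ṁᵢCp,ᵢ
      = -1392.8 / 112.77 = -12.351 °C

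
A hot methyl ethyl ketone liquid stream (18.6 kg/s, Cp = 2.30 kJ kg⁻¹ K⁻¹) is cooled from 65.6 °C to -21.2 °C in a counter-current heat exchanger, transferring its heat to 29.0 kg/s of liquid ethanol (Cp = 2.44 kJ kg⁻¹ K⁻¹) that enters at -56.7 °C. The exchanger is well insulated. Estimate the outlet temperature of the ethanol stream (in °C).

Heat released by hot stream: Q = 18.6 × 2.30 × (65.6 − -21.2) = 3713.3 kJ/s
Energy balance on cold side (adiabatic exchanger): Q = ṁ_c·Cp_c·(T_c,out − T_c,in)
T_c,out = -56.7 + 3713.3/(29.0 × 2.44) = -4.2226 °C

T_c,out = -4.22 °C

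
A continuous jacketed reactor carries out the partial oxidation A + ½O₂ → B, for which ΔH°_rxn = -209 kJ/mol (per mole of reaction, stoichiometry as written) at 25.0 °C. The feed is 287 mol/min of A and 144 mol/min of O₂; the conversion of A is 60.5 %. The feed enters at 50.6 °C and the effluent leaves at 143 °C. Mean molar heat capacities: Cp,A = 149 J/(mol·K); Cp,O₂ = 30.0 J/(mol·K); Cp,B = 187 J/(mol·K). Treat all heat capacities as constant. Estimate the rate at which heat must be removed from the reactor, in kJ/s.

Extent of reaction ξ = 0.605 × 287 = 173.63 mol/min
Reaction term: ξ·ΔH°_rxn = 173.63 × -209 = -36290 kJ/min
Sensible, feed 50.6→25 °C: -1205.3 kJ/min
Outlet flows (mol/min): A 113.37, O₂ 57.183, B 173.63
Sensible, products 25→143 °C: 6027 kJ/min
Q = ΔH = -31468 kJ/min = -524.47 kW
Heat removed = 524.47 kJ/s

Q_out = 524 kJ/s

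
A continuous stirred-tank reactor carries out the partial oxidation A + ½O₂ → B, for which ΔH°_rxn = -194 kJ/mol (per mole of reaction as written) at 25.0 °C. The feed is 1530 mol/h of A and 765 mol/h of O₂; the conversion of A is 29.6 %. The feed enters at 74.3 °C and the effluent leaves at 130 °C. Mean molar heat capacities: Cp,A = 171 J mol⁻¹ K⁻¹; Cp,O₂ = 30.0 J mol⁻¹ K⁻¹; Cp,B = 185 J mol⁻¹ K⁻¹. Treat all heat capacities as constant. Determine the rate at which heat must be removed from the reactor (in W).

Q_out = 20000 W

Extent of reaction ξ = 0.296 × 1530 = 452.88 mol/h
Reaction term: ξ·ΔH°_rxn = 452.88 × -194 = -87859 kJ/h
Sensible, feed 74.3→25 °C: -14030 kJ/h
Outlet flows (mol/h): A 1077.1, O₂ 538.56, B 452.88
Sensible, products 25→130 °C: 29833 kJ/h
Q = ΔH = -72055 kJ/h = -20.015 kW
Heat removed = 20015 W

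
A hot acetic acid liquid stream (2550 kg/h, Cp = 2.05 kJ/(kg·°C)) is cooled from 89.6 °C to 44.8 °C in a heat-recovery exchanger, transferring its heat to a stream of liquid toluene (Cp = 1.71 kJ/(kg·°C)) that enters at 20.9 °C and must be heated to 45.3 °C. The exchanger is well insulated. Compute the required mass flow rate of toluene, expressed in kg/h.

Heat released by hot stream: Q = 2550 × 2.05 × (89.6 − 44.8) = 234190 kJ/h
Energy balance on cold side (adiabatic exchanger): Q = ṁ_c·Cp_c·(T_c,out − T_c,in)
ṁ_c = 234190 / [1.71 × (45.3 − 20.9)] = 5612.9 kg/h

ṁ_c = 5610 kg/h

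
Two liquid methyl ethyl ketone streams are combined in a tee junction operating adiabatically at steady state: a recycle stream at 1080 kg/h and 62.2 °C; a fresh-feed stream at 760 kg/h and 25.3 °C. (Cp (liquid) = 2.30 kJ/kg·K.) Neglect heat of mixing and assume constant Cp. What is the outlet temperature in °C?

Adiabatic, steady state ⇒ Σ ṁᵢCp,ᵢ(T_out − Tᵢ) = 0
T_out = Σ ṁᵢCp,ᵢTᵢ / Σ ṁᵢCp,ᵢ
      = 198730 / 4232 = 46.959 °C

T_out = 47.0 °C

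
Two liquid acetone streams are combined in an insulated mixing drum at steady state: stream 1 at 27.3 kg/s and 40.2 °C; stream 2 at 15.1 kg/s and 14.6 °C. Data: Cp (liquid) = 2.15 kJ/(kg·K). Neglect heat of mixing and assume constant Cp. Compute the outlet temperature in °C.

No heat crosses the boundary, so H_out = H_in.
T_out = Σ ṁᵢCp,ᵢTᵢ / Σ ṁᵢCp,ᵢ
      = 2833.5 / 91.16 = 31.083 °C

T_out = 31.1 °C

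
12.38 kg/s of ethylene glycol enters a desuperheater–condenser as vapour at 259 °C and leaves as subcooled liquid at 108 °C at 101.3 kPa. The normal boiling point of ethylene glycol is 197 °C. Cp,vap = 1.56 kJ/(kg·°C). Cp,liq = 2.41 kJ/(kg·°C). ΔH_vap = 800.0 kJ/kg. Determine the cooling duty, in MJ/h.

vapour 259→197 °C: -96.72 kJ/kg
condensation at 197 °C: -800 kJ/kg
liquid 197→108 °C: -214.49 kJ/kg
Δh = -96.72 + -800 + -214.49 = -1111.2 kJ/kg
Q = ṁ·Δh = 12.38 kg/s × -1111.2 kJ/kg = -13757 kJ/s
|Q| = 13757 kW = 49524 MJ/h

Q_c = 49500 MJ/h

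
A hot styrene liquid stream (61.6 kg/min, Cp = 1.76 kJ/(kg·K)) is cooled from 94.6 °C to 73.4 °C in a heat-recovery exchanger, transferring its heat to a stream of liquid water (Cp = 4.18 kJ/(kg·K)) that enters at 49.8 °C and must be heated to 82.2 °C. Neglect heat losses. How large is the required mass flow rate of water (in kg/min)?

ṁ_c = 17.0 kg/min

Heat released by hot stream: Q = 61.6 × 1.76 × (94.6 − 73.4) = 2298.4 kJ/min
Energy balance on cold side (adiabatic exchanger): Q = ṁ_c·Cp_c·(T_c,out − T_c,in)
ṁ_c = 2298.4 / [4.18 × (82.2 − 49.8)] = 16.971 kg/min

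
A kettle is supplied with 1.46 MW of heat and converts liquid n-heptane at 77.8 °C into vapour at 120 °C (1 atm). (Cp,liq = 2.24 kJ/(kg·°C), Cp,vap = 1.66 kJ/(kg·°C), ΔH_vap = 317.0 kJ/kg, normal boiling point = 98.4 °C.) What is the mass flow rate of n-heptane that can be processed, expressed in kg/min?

Δh = 2.24×(98.4−77.8) + 317.0 + 1.66×(120−98.4) = 399 kJ/kg
Q = 1.46 MW = 1460 kJ/s = 87600 kJ/min
ṁ = Q/Δh = 87600 / 399 = 219.55 kg/min

ṁ = 220 kg/min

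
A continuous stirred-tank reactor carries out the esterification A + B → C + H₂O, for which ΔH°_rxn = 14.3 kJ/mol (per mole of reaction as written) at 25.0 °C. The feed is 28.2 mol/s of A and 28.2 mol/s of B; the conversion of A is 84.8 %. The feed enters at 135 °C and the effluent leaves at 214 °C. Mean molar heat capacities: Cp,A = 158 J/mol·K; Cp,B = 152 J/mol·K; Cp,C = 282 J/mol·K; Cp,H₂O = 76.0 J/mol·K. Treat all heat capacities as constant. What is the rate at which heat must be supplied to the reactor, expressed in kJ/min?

Extent of reaction ξ = 0.848 × 28.2 = 23.914 mol/s
Reaction term: ξ·ΔH°_rxn = 23.914 × 14.3 = 341.96 kJ/s
Sensible, feed 135→25 °C: -961.62 kJ/s
Outlet flows (mol/s): A 4.2864, B 4.2864, C 23.914, H₂O 23.914
Sensible, products 25→214 °C: 1869.2 kJ/s
Q = ΔH = 1249.5 kJ/s = 1249.5 kW
Heat supplied = 74972 kJ/min

Q_in = 75000 kJ/min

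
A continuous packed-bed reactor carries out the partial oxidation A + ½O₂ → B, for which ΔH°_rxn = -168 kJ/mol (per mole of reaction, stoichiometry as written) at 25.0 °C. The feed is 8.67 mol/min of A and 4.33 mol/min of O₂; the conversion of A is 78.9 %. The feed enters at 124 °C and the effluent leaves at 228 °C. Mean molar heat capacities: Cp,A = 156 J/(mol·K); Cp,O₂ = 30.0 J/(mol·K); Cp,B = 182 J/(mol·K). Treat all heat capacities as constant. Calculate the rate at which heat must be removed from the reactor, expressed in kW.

Q_out = 16.3 kW

Extent of reaction ξ = 0.789 × 8.67 = 6.8406 mol/min
Reaction term: ξ·ΔH°_rxn = 6.8406 × -168 = -1149.2 kJ/min
Sensible, feed 124→25 °C: -146.76 kJ/min
Outlet flows (mol/min): A 1.8294, O₂ 0.90969, B 6.8406
Sensible, products 25→228 °C: 316.21 kJ/min
Q = ΔH = -979.78 kJ/min = -16.33 kW
Heat removed = 16.33 kW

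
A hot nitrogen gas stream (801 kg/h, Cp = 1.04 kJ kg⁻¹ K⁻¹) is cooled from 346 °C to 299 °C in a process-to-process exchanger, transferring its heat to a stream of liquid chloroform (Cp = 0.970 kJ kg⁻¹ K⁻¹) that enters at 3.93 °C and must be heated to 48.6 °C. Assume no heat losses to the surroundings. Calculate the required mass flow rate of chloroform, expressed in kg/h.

ṁ_c = 904 kg/h

Heat released by hot stream: Q = 801 × 1.04 × (346 − 299) = 39153 kJ/h
Energy balance on cold side (adiabatic exchanger): Q = ṁ_c·Cp_c·(T_c,out − T_c,in)
ṁ_c = 39153 / [0.970 × (48.6 − 3.93)] = 903.6 kg/h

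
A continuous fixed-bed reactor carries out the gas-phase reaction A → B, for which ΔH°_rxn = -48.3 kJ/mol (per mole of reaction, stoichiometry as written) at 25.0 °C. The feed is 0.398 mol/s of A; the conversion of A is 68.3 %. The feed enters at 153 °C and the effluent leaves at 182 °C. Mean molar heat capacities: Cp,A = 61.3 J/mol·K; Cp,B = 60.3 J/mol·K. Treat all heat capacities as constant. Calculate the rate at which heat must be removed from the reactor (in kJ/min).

Extent of reaction ξ = 0.683 × 0.398 = 0.27183 mol/s
Reaction term: ξ·ΔH°_rxn = 0.27183 × -48.3 = -13.13 kJ/s
Sensible, feed 153→25 °C: -3.1229 kJ/s
Outlet flows (mol/s): A 0.12617, B 0.27183
Sensible, products 25→182 °C: 3.7877 kJ/s
Q = ΔH = -12.465 kJ/s = -12.465 kW
Heat removed = 747.88 kJ/min

Q_out = 748 kJ/min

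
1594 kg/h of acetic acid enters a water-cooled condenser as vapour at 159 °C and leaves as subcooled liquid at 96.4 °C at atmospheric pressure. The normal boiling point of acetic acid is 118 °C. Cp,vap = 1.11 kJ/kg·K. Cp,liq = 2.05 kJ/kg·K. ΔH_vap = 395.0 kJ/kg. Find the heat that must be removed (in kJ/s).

Q_c = 215 kJ/s

vapour 159→118 °C: -45.51 kJ/kg
condensation at 118 °C: -395 kJ/kg
liquid 118→96.4 °C: -44.28 kJ/kg
Δh = -45.51 + -395 + -44.28 = -484.79 kJ/kg
Q = ṁ·Δh = 1594 kg/h × -484.79 kJ/kg = -772760 kJ/h
|Q| = 214.65 kW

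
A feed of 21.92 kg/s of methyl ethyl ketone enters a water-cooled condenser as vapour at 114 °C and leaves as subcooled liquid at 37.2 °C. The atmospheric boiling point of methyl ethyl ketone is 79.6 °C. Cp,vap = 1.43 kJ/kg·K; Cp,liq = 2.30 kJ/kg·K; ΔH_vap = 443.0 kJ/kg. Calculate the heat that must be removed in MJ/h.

vapour 114→79.6 °C: -49.192 kJ/kg
condensation at 79.6 °C: -443 kJ/kg
liquid 79.6→37.2 °C: -97.52 kJ/kg
Δh = -49.192 + -443 + -97.52 = -589.71 kJ/kg
Q = ṁ·Δh = 21.92 kg/s × -589.71 kJ/kg = -12926 kJ/s
|Q| = 12926 kW = 46535 MJ/h

Q_c = 46500 MJ/h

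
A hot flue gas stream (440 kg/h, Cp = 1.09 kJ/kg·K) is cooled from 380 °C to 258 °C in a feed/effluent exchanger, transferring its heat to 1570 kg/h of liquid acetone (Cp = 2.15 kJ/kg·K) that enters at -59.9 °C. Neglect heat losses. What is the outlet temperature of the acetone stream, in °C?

Heat released by hot stream: Q = 440 × 1.09 × (380 − 258) = 58511 kJ/h
Energy balance on cold side (adiabatic exchanger): Q = ṁ_c·Cp_c·(T_c,out − T_c,in)
T_c,out = -59.9 + 58511/(1570 × 2.15) = -42.566 °C

T_c,out = -42.6 °C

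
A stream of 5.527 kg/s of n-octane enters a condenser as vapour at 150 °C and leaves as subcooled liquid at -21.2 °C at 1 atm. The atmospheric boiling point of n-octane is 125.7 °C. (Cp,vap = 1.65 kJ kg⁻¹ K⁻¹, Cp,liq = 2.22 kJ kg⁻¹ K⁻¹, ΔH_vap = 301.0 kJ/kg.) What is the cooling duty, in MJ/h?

Q_c = 13300 MJ/h

vapour 150→125.7 °C: -40.095 kJ/kg
condensation at 125.7 °C: -301 kJ/kg
liquid 125.7→-21.2 °C: -326.12 kJ/kg
Δh = -40.095 + -301 + -326.12 = -667.21 kJ/kg
Q = ṁ·Δh = 5.527 kg/s × -667.21 kJ/kg = -3687.7 kJ/s
|Q| = 3687.7 kW = 13276 MJ/h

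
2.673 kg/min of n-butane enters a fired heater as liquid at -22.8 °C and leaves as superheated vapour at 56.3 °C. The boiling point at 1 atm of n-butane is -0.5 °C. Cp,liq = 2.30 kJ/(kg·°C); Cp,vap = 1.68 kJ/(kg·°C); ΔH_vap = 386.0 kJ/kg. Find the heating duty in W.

liquid -22.8→-0.5 °C: 51.29 kJ/kg
vaporisation at -0.5 °C: 386 kJ/kg
vapour -0.5→56.3 °C: 95.424 kJ/kg
Δh = 51.29 + 386 + 95.424 = 532.71 kJ/kg
Q = ṁ·Δh = 2.673 kg/min × 532.71 kJ/kg = 1423.9 kJ/min
|Q| = 23.732 kW = 23732 W

Q = 23700 W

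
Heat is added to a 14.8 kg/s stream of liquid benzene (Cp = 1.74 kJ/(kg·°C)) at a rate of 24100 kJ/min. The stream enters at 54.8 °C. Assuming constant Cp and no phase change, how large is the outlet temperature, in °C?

T_out = 70.4 °C

Q = 24100 kJ/min = 401.67 kJ/s
ΔT = Q/(ṁ·Cp) = 401.67/(14.8×1.74) = 15.597 K
T_out = 54.8 + 15.597 = 70.397 °C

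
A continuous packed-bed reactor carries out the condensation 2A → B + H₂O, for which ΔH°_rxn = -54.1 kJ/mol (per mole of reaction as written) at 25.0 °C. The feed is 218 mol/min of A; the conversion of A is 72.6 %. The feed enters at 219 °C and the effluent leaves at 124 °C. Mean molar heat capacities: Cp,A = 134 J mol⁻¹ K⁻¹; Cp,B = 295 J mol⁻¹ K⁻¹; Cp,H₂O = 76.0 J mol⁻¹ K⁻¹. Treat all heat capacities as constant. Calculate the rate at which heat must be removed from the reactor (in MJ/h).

Q_out = 375 MJ/h

Extent of reaction ξ = 0.726 × 218 / 2 = 79.134 mol/min
Reaction term: ξ·ΔH°_rxn = 79.134 × -54.1 = -4281.1 kJ/min
Sensible, feed 219→25 °C: -5667.1 kJ/min
Outlet flows (mol/min): A 59.732, B 79.134, H₂O 79.134
Sensible, products 25→124 °C: 3698.9 kJ/min
Q = ΔH = -6249.4 kJ/min = -104.16 kW
Heat removed = 374.96 MJ/h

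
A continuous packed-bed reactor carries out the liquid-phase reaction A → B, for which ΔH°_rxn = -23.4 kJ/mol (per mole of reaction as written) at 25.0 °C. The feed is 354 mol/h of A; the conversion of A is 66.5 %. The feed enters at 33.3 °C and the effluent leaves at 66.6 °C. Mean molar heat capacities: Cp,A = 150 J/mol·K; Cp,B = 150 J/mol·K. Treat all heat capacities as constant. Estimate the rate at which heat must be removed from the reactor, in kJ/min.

Q_out = 62.3 kJ/min

Extent of reaction ξ = 0.665 × 354 = 235.41 mol/h
Reaction term: ξ·ΔH°_rxn = 235.41 × -23.4 = -5508.6 kJ/h
Sensible, feed 33.3→25 °C: -440.73 kJ/h
Outlet flows (mol/h): A 118.59, B 235.41
Sensible, products 25→66.6 °C: 2209 kJ/h
Q = ΔH = -3740.4 kJ/h = -1.039 kW
Heat removed = 62.339 kJ/min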